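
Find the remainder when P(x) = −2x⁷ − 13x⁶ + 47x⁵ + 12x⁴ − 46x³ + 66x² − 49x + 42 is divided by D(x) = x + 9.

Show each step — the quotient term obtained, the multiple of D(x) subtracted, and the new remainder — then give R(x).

R(x) = −3

Step 1: lead(−2x⁷ − 13x⁶ + 47x⁵ + 12x⁴ − 46x³ + 66x² − 49x + 42) ÷ lead(D) = −2x⁷ ÷ x = −2x⁶. Subtract (−2x⁶)·D = −2x⁷ − 18x⁶. Remainder: 5x⁶ + 47x⁵ + 12x⁴ − 46x³ + 66x² − 49x + 42.
Step 2: lead(5x⁶ + 47x⁵ + 12x⁴ − 46x³ + 66x² − 49x + 42) ÷ lead(D) = 5x⁶ ÷ x = 5x⁵. Subtract (5x⁵)·D = 5x⁶ + 45x⁵. Remainder: 2x⁵ + 12x⁴ − 46x³ + 66x² − 49x + 42.
Step 3: lead(2x⁵ + 12x⁴ − 46x³ + 66x² − 49x + 42) ÷ lead(D) = 2x⁵ ÷ x = 2x⁴. Subtract (2x⁴)·D = 2x⁵ + 18x⁴. Remainder: −6x⁴ − 46x³ + 66x² − 49x + 42.
Step 4: lead(−6x⁴ − 46x³ + 66x² − 49x + 42) ÷ lead(D) = −6x⁴ ÷ x = −6x³. Subtract (−6x³)·D = −6x⁴ − 54x³. Remainder: 8x³ + 66x² − 49x + 42.
Step 5: lead(8x³ + 66x² − 49x + 42) ÷ lead(D) = 8x³ ÷ x = 8x². Subtract (8x²)·D = 8x³ + 72x². Remainder: −6x² − 49x + 42.
Step 6: lead(−6x² − 49x + 42) ÷ lead(D) = −6x² ÷ x = −6x. Subtract (−6x)·D = −6x² − 54x. Remainder: 5x + 42.
Step 7: lead(5x + 42) ÷ lead(D) = 5x ÷ x = 5. Subtract (5)·D = 5x + 45. Remainder: −3.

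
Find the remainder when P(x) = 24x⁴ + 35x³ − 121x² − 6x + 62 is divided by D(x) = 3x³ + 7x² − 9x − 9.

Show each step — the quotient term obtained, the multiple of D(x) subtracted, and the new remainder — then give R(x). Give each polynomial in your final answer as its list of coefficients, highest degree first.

Step 1: lead(24x⁴ + 35x³ − 121x² − 6x + 62) ÷ lead(D) = 24x⁴ ÷ 3x³ = 8x. Subtract (8x)·D = 24x⁴ + 56x³ − 72x² − 72x. Remainder: −21x³ − 49x² + 66x + 62.
Step 2: lead(−21x³ − 49x² + 66x + 62) ÷ lead(D) = −21x³ ÷ 3x³ = −7. Subtract (−7)·D = −21x³ − 49x² + 63x + 63. Remainder: 3x − 1.

R = [3, -1]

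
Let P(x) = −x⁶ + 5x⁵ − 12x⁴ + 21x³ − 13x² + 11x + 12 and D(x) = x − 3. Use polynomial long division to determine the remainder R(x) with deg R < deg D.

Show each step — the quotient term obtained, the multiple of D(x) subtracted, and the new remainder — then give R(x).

Step 1: lead(−x⁶ + 5x⁵ − 12x⁴ + 21x³ − 13x² + 11x + 12) ÷ lead(D) = −x⁶ ÷ x = −x⁵. Subtract (−x⁵)·D = −x⁶ + 3x⁵. Remainder: 2x⁵ − 12x⁴ + 21x³ − 13x² + 11x + 12.
Step 2: lead(2x⁵ − 12x⁴ + 21x³ − 13x² + 11x + 12) ÷ lead(D) = 2x⁵ ÷ x = 2x⁴. Subtract (2x⁴)·D = 2x⁵ − 6x⁴. Remainder: −6x⁴ + 21x³ − 13x² + 11x + 12.
Step 3: lead(−6x⁴ + 21x³ − 13x² + 11x + 12) ÷ lead(D) = −6x⁴ ÷ x = −6x³. Subtract (−6x³)·D = −6x⁴ + 18x³. Remainder: 3x³ − 13x² + 11x + 12.
Step 4: lead(3x³ − 13x² + 11x + 12) ÷ lead(D) = 3x³ ÷ x = 3x². Subtract (3x²)·D = 3x³ − 9x². Remainder: −4x² + 11x + 12.
Step 5: lead(−4x² + 11x + 12) ÷ lead(D) = −4x² ÷ x = −4x. Subtract (−4x)·D = −4x² + 12x. Remainder: −x + 12.
Step 6: lead(−x + 12) ÷ lead(D) = −x ÷ x = −1. Subtract (−1)·D = −x + 3. Remainder: 9.

R(x) = 9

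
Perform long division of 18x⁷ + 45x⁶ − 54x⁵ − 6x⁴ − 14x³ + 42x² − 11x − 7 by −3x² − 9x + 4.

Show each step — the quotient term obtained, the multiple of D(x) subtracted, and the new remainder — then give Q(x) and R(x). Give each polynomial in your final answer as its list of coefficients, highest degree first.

Q = [-6, 3, 1, 3, -3, -1]; R = [-8, -3]

Step 1: lead(18x⁷ + 45x⁶ − 54x⁵ − 6x⁴ − 14x³ + 42x² − 11x − 7) ÷ lead(D) = 18x⁷ ÷ −3x² = −6x⁵. Subtract (−6x⁵)·D = 18x⁷ + 54x⁶ − 24x⁵. Remainder: −9x⁶ − 30x⁵ − 6x⁴ − 14x³ + 42x² − 11x − 7.
Step 2: lead(−9x⁶ − 30x⁵ − 6x⁴ − 14x³ + 42x² − 11x − 7) ÷ lead(D) = −9x⁶ ÷ −3x² = 3x⁴. Subtract (3x⁴)·D = −9x⁶ − 27x⁵ + 12x⁴. Remainder: −3x⁵ − 18x⁴ − 14x³ + 42x² − 11x − 7.
Step 3: lead(−3x⁵ − 18x⁴ − 14x³ + 42x² − 11x − 7) ÷ lead(D) = −3x⁵ ÷ −3x² = x³. Subtract (x³)·D = −3x⁵ − 9x⁴ + 4x³. Remainder: −9x⁴ − 18x³ + 42x² − 11x − 7.
Step 4: lead(−9x⁴ − 18x³ + 42x² − 11x − 7) ÷ lead(D) = −9x⁴ ÷ −3x² = 3x². Subtract (3x²)·D = −9x⁴ − 27x³ + 12x². Remainder: 9x³ + 30x² − 11x − 7.
Step 5: lead(9x³ + 30x² − 11x − 7) ÷ lead(D) = 9x³ ÷ −3x² = −3x. Subtract (−3x)·D = 9x³ + 27x² − 12x. Remainder: 3x² + x − 7.
Step 6: lead(3x² + x − 7) ÷ lead(D) = 3x² ÷ −3x² = −1. Subtract (−1)·D = 3x² + 9x − 4. Remainder: −8x − 3.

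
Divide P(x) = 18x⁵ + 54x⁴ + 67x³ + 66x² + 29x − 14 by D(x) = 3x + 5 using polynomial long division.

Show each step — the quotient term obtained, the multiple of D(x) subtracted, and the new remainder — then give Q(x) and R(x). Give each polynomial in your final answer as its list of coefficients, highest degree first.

Step 1: lead(18x⁵ + 54x⁴ + 67x³ + 66x² + 29x − 14) ÷ lead(D) = 18x⁵ ÷ 3x = 6x⁴. Subtract (6x⁴)·D = 18x⁵ + 30x⁴. Remainder: 24x⁴ + 67x³ + 66x² + 29x − 14.
Step 2: lead(24x⁴ + 67x³ + 66x² + 29x − 14) ÷ lead(D) = 24x⁴ ÷ 3x = 8x³. Subtract (8x³)·D = 24x⁴ + 40x³. Remainder: 27x³ + 66x² + 29x − 14.
Step 3: lead(27x³ + 66x² + 29x − 14) ÷ lead(D) = 27x³ ÷ 3x = 9x². Subtract (9x²)·D = 27x³ + 45x². Remainder: 21x² + 29x − 14.
Step 4: lead(21x² + 29x − 14) ÷ lead(D) = 21x² ÷ 3x = 7x. Subtract (7x)·D = 21x² + 35x. Remainder: −6x − 14.
Step 5: lead(−6x − 14) ÷ lead(D) = −6x ÷ 3x = −2. Subtract (−2)·D = −6x − 10. Remainder: −4.

Q = [6, 8, 9, 7, -2]; R = [-4]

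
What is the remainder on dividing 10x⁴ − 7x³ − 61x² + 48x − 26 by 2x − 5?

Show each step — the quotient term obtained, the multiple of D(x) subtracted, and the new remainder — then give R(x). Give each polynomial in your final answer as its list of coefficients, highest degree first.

Step 1: lead(10x⁴ − 7x³ − 61x² + 48x − 26) ÷ lead(D) = 10x⁴ ÷ 2x = 5x³. Subtract (5x³)·D = 10x⁴ − 25x³. Remainder: 18x³ − 61x² + 48x − 26.
Step 2: lead(18x³ − 61x² + 48x − 26) ÷ lead(D) = 18x³ ÷ 2x = 9x². Subtract (9x²)·D = 18x³ − 45x². Remainder: −16x² + 48x − 26.
Step 3: lead(−16x² + 48x − 26) ÷ lead(D) = −16x² ÷ 2x = −8x. Subtract (−8x)·D = −16x² + 40x. Remainder: 8x − 26.
Step 4: lead(8x − 26) ÷ lead(D) = 8x ÷ 2x = 4. Subtract (4)·D = 8x − 20. Remainder: −6.

R = [-6]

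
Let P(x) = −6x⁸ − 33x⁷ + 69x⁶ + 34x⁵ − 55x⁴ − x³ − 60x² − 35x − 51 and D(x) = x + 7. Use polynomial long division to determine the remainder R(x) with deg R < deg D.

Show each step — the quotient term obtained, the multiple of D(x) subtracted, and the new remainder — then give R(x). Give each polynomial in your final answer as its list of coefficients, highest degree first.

R = [-2]

Step 1: lead(−6x⁸ − 33x⁷ + 69x⁶ + 34x⁵ − 55x⁴ − x³ − 60x² − 35x − 51) ÷ lead(D) = −6x⁸ ÷ x = −6x⁷. Subtract (−6x⁷)·D = −6x⁸ − 42x⁷. Remainder: 9x⁷ + 69x⁶ + 34x⁵ − 55x⁴ − x³ − 60x² − 35x − 51.
Step 2: lead(9x⁷ + 69x⁶ + 34x⁵ − 55x⁴ − x³ − 60x² − 35x − 51) ÷ lead(D) = 9x⁷ ÷ x = 9x⁶. Subtract (9x⁶)·D = 9x⁷ + 63x⁶. Remainder: 6x⁶ + 34x⁵ − 55x⁴ − x³ − 60x² − 35x − 51.
Step 3: lead(6x⁶ + 34x⁵ − 55x⁴ − x³ − 60x² − 35x − 51) ÷ lead(D) = 6x⁶ ÷ x = 6x⁵. Subtract (6x⁵)·D = 6x⁶ + 42x⁵. Remainder: −8x⁵ − 55x⁴ − x³ − 60x² − 35x − 51.
Step 4: lead(−8x⁵ − 55x⁴ − x³ − 60x² − 35x − 51) ÷ lead(D) = −8x⁵ ÷ x = −8x⁴. Subtract (−8x⁴)·D = −8x⁵ − 56x⁴. Remainder: x⁴ − x³ − 60x² − 35x − 51.
Step 5: lead(x⁴ − x³ − 60x² − 35x − 51) ÷ lead(D) = x⁴ ÷ x = x³. Subtract (x³)·D = x⁴ + 7x³. Remainder: −8x³ − 60x² − 35x − 51.
Step 6: lead(−8x³ − 60x² − 35x − 51) ÷ lead(D) = −8x³ ÷ x = −8x². Subtract (−8x²)·D = −8x³ − 56x². Remainder: −4x² − 35x − 51.
Step 7: lead(−4x² − 35x − 51) ÷ lead(D) = −4x² ÷ x = −4x. Subtract (−4x)·D = −4x² − 28x. Remainder: −7x − 51.
Step 8: lead(−7x − 51) ÷ lead(D) = −7x ÷ x = −7. Subtract (−7)·D = −7x − 49. Remainder: −2.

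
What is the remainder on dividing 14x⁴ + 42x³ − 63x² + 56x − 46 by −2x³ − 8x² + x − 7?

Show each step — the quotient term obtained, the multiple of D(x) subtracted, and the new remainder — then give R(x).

R(x) = 3

Step 1: lead(14x⁴ + 42x³ − 63x² + 56x − 46) ÷ lead(D) = 14x⁴ ÷ −2x³ = −7x. Subtract (−7x)·D = 14x⁴ + 56x³ − 7x² + 49x. Remainder: −14x³ − 56x² + 7x − 46.
Step 2: lead(−14x³ − 56x² + 7x − 46) ÷ lead(D) = −14x³ ÷ −2x³ = 7. Subtract (7)·D = −14x³ − 56x² + 7x − 49. Remainder: 3.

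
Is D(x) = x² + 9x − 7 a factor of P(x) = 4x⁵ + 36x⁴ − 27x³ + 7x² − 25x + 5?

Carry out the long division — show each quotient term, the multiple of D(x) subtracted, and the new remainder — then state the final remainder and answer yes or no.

R(x) = −9, so D(x) is not a factor of P(x). no

Step 1: lead(4x⁵ + 36x⁴ − 27x³ + 7x² − 25x + 5) ÷ lead(D) = 4x⁵ ÷ x² = 4x³. Subtract (4x³)·D = 4x⁵ + 36x⁴ − 28x³. Remainder: x³ + 7x² − 25x + 5.
Step 2: lead(x³ + 7x² − 25x + 5) ÷ lead(D) = x³ ÷ x² = x. Subtract (x)·D = x³ + 9x² − 7x. Remainder: −2x² − 18x + 5.
Step 3: lead(−2x² − 18x + 5) ÷ lead(D) = −2x² ÷ x² = −2. Subtract (−2)·D = −2x² − 18x + 14. Remainder: −9.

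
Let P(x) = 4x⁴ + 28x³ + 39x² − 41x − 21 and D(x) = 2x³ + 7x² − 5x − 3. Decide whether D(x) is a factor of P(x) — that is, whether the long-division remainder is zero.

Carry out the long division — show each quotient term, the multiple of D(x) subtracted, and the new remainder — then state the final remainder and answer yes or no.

Step 1: lead(4x⁴ + 28x³ + 39x² − 41x − 21) ÷ lead(D) = 4x⁴ ÷ 2x³ = 2x. Subtract (2x)·D = 4x⁴ + 14x³ − 10x² − 6x. Remainder: 14x³ + 49x² − 35x − 21.
Step 2: lead(14x³ + 49x² − 35x − 21) ÷ lead(D) = 14x³ ÷ 2x³ = 7. Subtract (7)·D = 14x³ + 49x² − 35x − 21. Remainder: 0.

R(x) = 0, so D(x) is a factor of P(x). yes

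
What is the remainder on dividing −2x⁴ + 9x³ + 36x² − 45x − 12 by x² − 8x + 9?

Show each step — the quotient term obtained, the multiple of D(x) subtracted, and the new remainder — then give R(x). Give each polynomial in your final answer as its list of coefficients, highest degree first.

Step 1: lead(−2x⁴ + 9x³ + 36x² − 45x − 12) ÷ lead(D) = −2x⁴ ÷ x² = −2x². Subtract (−2x²)·D = −2x⁴ + 16x³ − 18x². Remainder: −7x³ + 54x² − 45x − 12.
Step 2: lead(−7x³ + 54x² − 45x − 12) ÷ lead(D) = −7x³ ÷ x² = −7x. Subtract (−7x)·D = −7x³ + 56x² − 63x. Remainder: −2x² + 18x − 12.
Step 3: lead(−2x² + 18x − 12) ÷ lead(D) = −2x² ÷ x² = −2. Subtract (−2)·D = −2x² + 16x − 18. Remainder: 2x + 6.

R = [2, 6]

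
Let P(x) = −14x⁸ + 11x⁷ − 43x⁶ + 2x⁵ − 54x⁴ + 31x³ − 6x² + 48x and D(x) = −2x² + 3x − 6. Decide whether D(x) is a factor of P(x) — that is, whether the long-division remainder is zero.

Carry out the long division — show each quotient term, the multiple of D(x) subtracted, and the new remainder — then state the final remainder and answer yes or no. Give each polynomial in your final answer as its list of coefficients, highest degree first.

R = [0], so D(x) is a factor of P(x). yes

Step 1: lead(−14x⁸ + 11x⁷ − 43x⁶ + 2x⁵ − 54x⁴ + 31x³ − 6x² + 48x) ÷ lead(D) = −14x⁸ ÷ −2x² = 7x⁶. Subtract (7x⁶)·D = −14x⁸ + 21x⁷ − 42x⁶. Remainder: −10x⁷ − x⁶ + 2x⁵ − 54x⁴ + 31x³ − 6x² + 48x.
Step 2: lead(−10x⁷ − x⁶ + 2x⁵ − 54x⁴ + 31x³ − 6x² + 48x) ÷ lead(D) = −10x⁷ ÷ −2x² = 5x⁵. Subtract (5x⁵)·D = −10x⁷ + 15x⁶ − 30x⁵. Remainder: −16x⁶ + 32x⁵ − 54x⁴ + 31x³ − 6x² + 48x.
Step 3: lead(−16x⁶ + 32x⁵ − 54x⁴ + 31x³ − 6x² + 48x) ÷ lead(D) = −16x⁶ ÷ −2x² = 8x⁴. Subtract (8x⁴)·D = −16x⁶ + 24x⁵ − 48x⁴. Remainder: 8x⁵ − 6x⁴ + 31x³ − 6x² + 48x.
Step 4: lead(8x⁵ − 6x⁴ + 31x³ − 6x² + 48x) ÷ lead(D) = 8x⁵ ÷ −2x² = −4x³. Subtract (−4x³)·D = 8x⁵ − 12x⁴ + 24x³. Remainder: 6x⁴ + 7x³ − 6x² + 48x.
Step 5: lead(6x⁴ + 7x³ − 6x² + 48x) ÷ lead(D) = 6x⁴ ÷ −2x² = −3x². Subtract (−3x²)·D = 6x⁴ − 9x³ + 18x². Remainder: 16x³ − 24x² + 48x.
Step 6: lead(16x³ − 24x² + 48x) ÷ lead(D) = 16x³ ÷ −2x² = −8x. Subtract (−8x)·D = 16x³ − 24x² + 48x. Remainder: 0.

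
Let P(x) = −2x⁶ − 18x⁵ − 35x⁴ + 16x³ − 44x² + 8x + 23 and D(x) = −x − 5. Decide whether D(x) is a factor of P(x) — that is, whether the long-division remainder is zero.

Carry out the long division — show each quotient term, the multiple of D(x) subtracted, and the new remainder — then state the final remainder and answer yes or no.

R(x) = 8, so D(x) is not a factor of P(x). no

Step 1: lead(−2x⁶ − 18x⁵ − 35x⁴ + 16x³ − 44x² + 8x + 23) ÷ lead(D) = −2x⁶ ÷ −x = 2x⁵. Subtract (2x⁵)·D = −2x⁶ − 10x⁵. Remainder: −8x⁵ − 35x⁴ + 16x³ − 44x² + 8x + 23.
Step 2: lead(−8x⁵ − 35x⁴ + 16x³ − 44x² + 8x + 23) ÷ lead(D) = −8x⁵ ÷ −x = 8x⁴. Subtract (8x⁴)·D = −8x⁵ − 40x⁴. Remainder: 5x⁴ + 16x³ − 44x² + 8x + 23.
Step 3: lead(5x⁴ + 16x³ − 44x² + 8x + 23) ÷ lead(D) = 5x⁴ ÷ −x = −5x³. Subtract (−5x³)·D = 5x⁴ + 25x³. Remainder: −9x³ − 44x² + 8x + 23.
Step 4: lead(−9x³ − 44x² + 8x + 23) ÷ lead(D) = −9x³ ÷ −x = 9x². Subtract (9x²)·D = −9x³ − 45x². Remainder: x² + 8x + 23.
Step 5: lead(x² + 8x + 23) ÷ lead(D) = x² ÷ −x = −x. Subtract (−x)·D = x² + 5x. Remainder: 3x + 23.
Step 6: lead(3x + 23) ÷ lead(D) = 3x ÷ −x = −3. Subtract (−3)·D = 3x + 15. Remainder: 8.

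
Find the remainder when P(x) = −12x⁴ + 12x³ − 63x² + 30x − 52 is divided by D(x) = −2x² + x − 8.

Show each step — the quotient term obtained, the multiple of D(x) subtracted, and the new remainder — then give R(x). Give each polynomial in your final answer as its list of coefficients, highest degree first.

R = [-4]

Step 1: lead(−12x⁴ + 12x³ − 63x² + 30x − 52) ÷ lead(D) = −12x⁴ ÷ −2x² = 6x². Subtract (6x²)·D = −12x⁴ + 6x³ − 48x². Remainder: 6x³ − 15x² + 30x − 52.
Step 2: lead(6x³ − 15x² + 30x − 52) ÷ lead(D) = 6x³ ÷ −2x² = −3x. Subtract (−3x)·D = 6x³ − 3x² + 24x. Remainder: −12x² + 6x − 52.
Step 3: lead(−12x² + 6x − 52) ÷ lead(D) = −12x² ÷ −2x² = 6. Subtract (6)·D = −12x² + 6x − 48. Remainder: −4.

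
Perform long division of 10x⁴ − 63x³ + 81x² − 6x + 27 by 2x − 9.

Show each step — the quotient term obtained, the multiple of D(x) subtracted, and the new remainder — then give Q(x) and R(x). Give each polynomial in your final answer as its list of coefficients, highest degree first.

Step 1: lead(10x⁴ − 63x³ + 81x² − 6x + 27) ÷ lead(D) = 10x⁴ ÷ 2x = 5x³. Subtract (5x³)·D = 10x⁴ − 45x³. Remainder: −18x³ + 81x² − 6x + 27.
Step 2: lead(−18x³ + 81x² − 6x + 27) ÷ lead(D) = −18x³ ÷ 2x = −9x². Subtract (−9x²)·D = −18x³ + 81x². Remainder: −6x + 27.
Step 3: lead(−6x + 27) ÷ lead(D) = −6x ÷ 2x = −3. Subtract (−3)·D = −6x + 27. Remainder: 0.

Q = [5, -9, 0, -3]; R = [0]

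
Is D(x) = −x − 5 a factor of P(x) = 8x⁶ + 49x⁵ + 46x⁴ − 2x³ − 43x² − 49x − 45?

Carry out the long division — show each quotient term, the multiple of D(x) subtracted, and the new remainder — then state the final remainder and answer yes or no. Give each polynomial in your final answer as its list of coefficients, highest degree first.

Step 1: lead(8x⁶ + 49x⁵ + 46x⁴ − 2x³ − 43x² − 49x − 45) ÷ lead(D) = 8x⁶ ÷ −x = −8x⁵. Subtract (−8x⁵)·D = 8x⁶ + 40x⁵. Remainder: 9x⁵ + 46x⁴ − 2x³ − 43x² − 49x − 45.
Step 2: lead(9x⁵ + 46x⁴ − 2x³ − 43x² − 49x − 45) ÷ lead(D) = 9x⁵ ÷ −x = −9x⁴. Subtract (−9x⁴)·D = 9x⁵ + 45x⁴. Remainder: x⁴ − 2x³ − 43x² − 49x − 45.
Step 3: lead(x⁴ − 2x³ − 43x² − 49x − 45) ÷ lead(D) = x⁴ ÷ −x = −x³. Subtract (−x³)·D = x⁴ + 5x³. Remainder: −7x³ − 43x² − 49x − 45.
Step 4: lead(−7x³ − 43x² − 49x − 45) ÷ lead(D) = −7x³ ÷ −x = 7x². Subtract (7x²)·D = −7x³ − 35x². Remainder: −8x² − 49x − 45.
Step 5: lead(−8x² − 49x − 45) ÷ lead(D) = −8x² ÷ −x = 8x. Subtract (8x)·D = −8x² − 40x. Remainder: −9x − 45.
Step 6: lead(−9x − 45) ÷ lead(D) = −9x ÷ −x = 9. Subtract (9)·D = −9x − 45. Remainder: 0.

R = [0], so D(x) is a factor of P(x). yes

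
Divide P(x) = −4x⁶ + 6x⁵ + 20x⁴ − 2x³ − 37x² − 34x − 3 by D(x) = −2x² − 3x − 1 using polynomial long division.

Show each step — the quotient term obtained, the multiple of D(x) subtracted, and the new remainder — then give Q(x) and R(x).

Step 1: lead(−4x⁶ + 6x⁵ + 20x⁴ − 2x³ − 37x² − 34x − 3) ÷ lead(D) = −4x⁶ ÷ −2x² = 2x⁴. Subtract (2x⁴)·D = −4x⁶ − 6x⁵ − 2x⁴. Remainder: 12x⁵ + 22x⁴ − 2x³ − 37x² − 34x − 3.
Step 2: lead(12x⁵ + 22x⁴ − 2x³ − 37x² − 34x − 3) ÷ lead(D) = 12x⁵ ÷ −2x² = −6x³. Subtract (−6x³)·D = 12x⁵ + 18x⁴ + 6x³. Remainder: 4x⁴ − 8x³ − 37x² − 34x − 3.
Step 3: lead(4x⁴ − 8x³ − 37x² − 34x − 3) ÷ lead(D) = 4x⁴ ÷ −2x² = −2x². Subtract (−2x²)·D = 4x⁴ + 6x³ + 2x². Remainder: −14x³ − 39x² − 34x − 3.
Step 4: lead(−14x³ − 39x² − 34x − 3) ÷ lead(D) = −14x³ ÷ −2x² = 7x. Subtract (7x)·D = −14x³ − 21x² − 7x. Remainder: −18x² − 27x − 3.
Step 5: lead(−18x² − 27x − 3) ÷ lead(D) = −18x² ÷ −2x² = 9. Subtract (9)·D = −18x² − 27x − 9. Remainder: 6.

Q(x) = 2x⁴ − 6x³ − 2x² + 7x + 9; R(x) = 6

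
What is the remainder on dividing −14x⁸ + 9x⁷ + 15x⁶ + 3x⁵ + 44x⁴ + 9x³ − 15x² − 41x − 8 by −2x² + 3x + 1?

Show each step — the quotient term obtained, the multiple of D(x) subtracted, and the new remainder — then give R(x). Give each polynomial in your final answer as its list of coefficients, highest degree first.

R = [-5, 1]

Step 1: lead(−14x⁸ + 9x⁷ + 15x⁶ + 3x⁵ + 44x⁴ + 9x³ − 15x² − 41x − 8) ÷ lead(D) = −14x⁸ ÷ −2x² = 7x⁶. Subtract (7x⁶)·D = −14x⁸ + 21x⁷ + 7x⁶. Remainder: −12x⁷ + 8x⁶ + 3x⁵ + 44x⁴ + 9x³ − 15x² − 41x − 8.
Step 2: lead(−12x⁷ + 8x⁶ + 3x⁵ + 44x⁴ + 9x³ − 15x² − 41x − 8) ÷ lead(D) = −12x⁷ ÷ −2x² = 6x⁵. Subtract (6x⁵)·D = −12x⁷ + 18x⁶ + 6x⁵. Remainder: −10x⁶ − 3x⁵ + 44x⁴ + 9x³ − 15x² − 41x − 8.
Step 3: lead(−10x⁶ − 3x⁵ + 44x⁴ + 9x³ − 15x² − 41x − 8) ÷ lead(D) = −10x⁶ ÷ −2x² = 5x⁴. Subtract (5x⁴)·D = −10x⁶ + 15x⁵ + 5x⁴. Remainder: −18x⁵ + 39x⁴ + 9x³ − 15x² − 41x − 8.
Step 4: lead(−18x⁵ + 39x⁴ + 9x³ − 15x² − 41x − 8) ÷ lead(D) = −18x⁵ ÷ −2x² = 9x³. Subtract (9x³)·D = −18x⁵ + 27x⁴ + 9x³. Remainder: 12x⁴ − 15x² − 41x − 8.
Step 5: lead(12x⁴ − 15x² − 41x − 8) ÷ lead(D) = 12x⁴ ÷ −2x² = −6x². Subtract (−6x²)·D = 12x⁴ − 18x³ − 6x². Remainder: 18x³ − 9x² − 41x − 8.
Step 6: lead(18x³ − 9x² − 41x − 8) ÷ lead(D) = 18x³ ÷ −2x² = −9x. Subtract (−9x)·D = 18x³ − 27x² − 9x. Remainder: 18x² − 32x − 8.
Step 7: lead(18x² − 32x − 8) ÷ lead(D) = 18x² ÷ −2x² = −9. Subtract (−9)·D = 18x² − 27x − 9. Remainder: −5x + 1.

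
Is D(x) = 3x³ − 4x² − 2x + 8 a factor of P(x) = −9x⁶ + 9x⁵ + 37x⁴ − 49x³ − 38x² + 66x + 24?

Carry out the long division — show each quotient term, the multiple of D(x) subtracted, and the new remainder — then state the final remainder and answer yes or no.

R(x) = 0, so D(x) is a factor of P(x). yes

Step 1: lead(−9x⁶ + 9x⁵ + 37x⁴ − 49x³ − 38x² + 66x + 24) ÷ lead(D) = −9x⁶ ÷ 3x³ = −3x³. Subtract (−3x³)·D = −9x⁶ + 12x⁵ + 6x⁴ − 24x³. Remainder: −3x⁵ + 31x⁴ − 25x³ − 38x² + 66x + 24.
Step 2: lead(−3x⁵ + 31x⁴ − 25x³ − 38x² + 66x + 24) ÷ lead(D) = −3x⁵ ÷ 3x³ = −x². Subtract (−x²)·D = −3x⁵ + 4x⁴ + 2x³ − 8x². Remainder: 27x⁴ − 27x³ − 30x² + 66x + 24.
Step 3: lead(27x⁴ − 27x³ − 30x² + 66x + 24) ÷ lead(D) = 27x⁴ ÷ 3x³ = 9x. Subtract (9x)·D = 27x⁴ − 36x³ − 18x² + 72x. Remainder: 9x³ − 12x² − 6x + 24.
Step 4: lead(9x³ − 12x² − 6x + 24) ÷ lead(D) = 9x³ ÷ 3x³ = 3. Subtract (3)·D = 9x³ − 12x² − 6x + 24. Remainder: 0.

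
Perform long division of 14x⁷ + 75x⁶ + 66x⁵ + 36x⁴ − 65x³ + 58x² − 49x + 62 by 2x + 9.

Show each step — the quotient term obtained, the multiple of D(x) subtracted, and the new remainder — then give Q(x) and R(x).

Q(x) = 7x⁶ + 6x⁵ + 6x⁴ − 9x³ + 8x² − 7x + 7; R(x) = −1

Step 1: lead(14x⁷ + 75x⁶ + 66x⁵ + 36x⁴ − 65x³ + 58x² − 49x + 62) ÷ lead(D) = 14x⁷ ÷ 2x = 7x⁶. Subtract (7x⁶)·D = 14x⁷ + 63x⁶. Remainder: 12x⁶ + 66x⁵ + 36x⁴ − 65x³ + 58x² − 49x + 62.
Step 2: lead(12x⁶ + 66x⁵ + 36x⁴ − 65x³ + 58x² − 49x + 62) ÷ lead(D) = 12x⁶ ÷ 2x = 6x⁵. Subtract (6x⁵)·D = 12x⁶ + 54x⁵. Remainder: 12x⁵ + 36x⁴ − 65x³ + 58x² − 49x + 62.
Step 3: lead(12x⁵ + 36x⁴ − 65x³ + 58x² − 49x + 62) ÷ lead(D) = 12x⁵ ÷ 2x = 6x⁴. Subtract (6x⁴)·D = 12x⁵ + 54x⁴. Remainder: −18x⁴ − 65x³ + 58x² − 49x + 62.
Step 4: lead(−18x⁴ − 65x³ + 58x² − 49x + 62) ÷ lead(D) = −18x⁴ ÷ 2x = −9x³. Subtract (−9x³)·D = −18x⁴ − 81x³. Remainder: 16x³ + 58x² − 49x + 62.
Step 5: lead(16x³ + 58x² − 49x + 62) ÷ lead(D) = 16x³ ÷ 2x = 8x². Subtract (8x²)·D = 16x³ + 72x². Remainder: −14x² − 49x + 62.
Step 6: lead(−14x² − 49x + 62) ÷ lead(D) = −14x² ÷ 2x = −7x. Subtract (−7x)·D = −14x² − 63x. Remainder: 14x + 62.
Step 7: lead(14x + 62) ÷ lead(D) = 14x ÷ 2x = 7. Subtract (7)·D = 14x + 63. Remainder: −1.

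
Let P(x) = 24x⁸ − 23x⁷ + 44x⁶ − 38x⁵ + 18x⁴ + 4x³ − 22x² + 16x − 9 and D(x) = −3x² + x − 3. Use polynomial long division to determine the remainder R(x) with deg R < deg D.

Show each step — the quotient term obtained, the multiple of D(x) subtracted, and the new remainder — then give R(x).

R(x) = −9x + 3

Step 1: lead(24x⁸ − 23x⁷ + 44x⁶ − 38x⁵ + 18x⁴ + 4x³ − 22x² + 16x − 9) ÷ lead(D) = 24x⁸ ÷ −3x² = −8x⁶. Subtract (−8x⁶)·D = 24x⁸ − 8x⁷ + 24x⁶. Remainder: −15x⁷ + 20x⁶ − 38x⁵ + 18x⁴ + 4x³ − 22x² + 16x − 9.
Step 2: lead(−15x⁷ + 20x⁶ − 38x⁵ + 18x⁴ + 4x³ − 22x² + 16x − 9) ÷ lead(D) = −15x⁷ ÷ −3x² = 5x⁵. Subtract (5x⁵)·D = −15x⁷ + 5x⁶ − 15x⁵. Remainder: 15x⁶ − 23x⁵ + 18x⁴ + 4x³ − 22x² + 16x − 9.
Step 3: lead(15x⁶ − 23x⁵ + 18x⁴ + 4x³ − 22x² + 16x − 9) ÷ lead(D) = 15x⁶ ÷ −3x² = −5x⁴. Subtract (−5x⁴)·D = 15x⁶ − 5x⁵ + 15x⁴. Remainder: −18x⁵ + 3x⁴ + 4x³ − 22x² + 16x − 9.
Step 4: lead(−18x⁵ + 3x⁴ + 4x³ − 22x² + 16x − 9) ÷ lead(D) = −18x⁵ ÷ −3x² = 6x³. Subtract (6x³)·D = −18x⁵ + 6x⁴ − 18x³. Remainder: −3x⁴ + 22x³ − 22x² + 16x − 9.
Step 5: lead(−3x⁴ + 22x³ − 22x² + 16x − 9) ÷ lead(D) = −3x⁴ ÷ −3x² = x². Subtract (x²)·D = −3x⁴ + x³ − 3x². Remainder: 21x³ − 19x² + 16x − 9.
Step 6: lead(21x³ − 19x² + 16x − 9) ÷ lead(D) = 21x³ ÷ −3x² = −7x. Subtract (−7x)·D = 21x³ − 7x² + 21x. Remainder: −12x² − 5x − 9.
Step 7: lead(−12x² − 5x − 9) ÷ lead(D) = −12x² ÷ −3x² = 4. Subtract (4)·D = −12x² + 4x − 12. Remainder: −9x + 3.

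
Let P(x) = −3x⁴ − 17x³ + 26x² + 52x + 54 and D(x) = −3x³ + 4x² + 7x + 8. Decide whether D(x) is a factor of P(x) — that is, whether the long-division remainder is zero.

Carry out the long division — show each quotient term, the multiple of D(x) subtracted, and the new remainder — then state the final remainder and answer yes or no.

Step 1: lead(−3x⁴ − 17x³ + 26x² + 52x + 54) ÷ lead(D) = −3x⁴ ÷ −3x³ = x. Subtract (x)·D = −3x⁴ + 4x³ + 7x² + 8x. Remainder: −21x³ + 19x² + 44x + 54.
Step 2: lead(−21x³ + 19x² + 44x + 54) ÷ lead(D) = −21x³ ÷ −3x³ = 7. Subtract (7)·D = −21x³ + 28x² + 49x + 56. Remainder: −9x² − 5x − 2.

R(x) = −9x² − 5x − 2, so D(x) is not a factor of P(x). no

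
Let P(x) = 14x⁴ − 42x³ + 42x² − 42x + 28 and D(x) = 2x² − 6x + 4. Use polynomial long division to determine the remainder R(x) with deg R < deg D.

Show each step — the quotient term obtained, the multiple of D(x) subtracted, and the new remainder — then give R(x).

R(x) = 0

Step 1: lead(14x⁴ − 42x³ + 42x² − 42x + 28) ÷ lead(D) = 14x⁴ ÷ 2x² = 7x². Subtract (7x²)·D = 14x⁴ − 42x³ + 28x². Remainder: 14x² − 42x + 28.
Step 2: lead(14x² − 42x + 28) ÷ lead(D) = 14x² ÷ 2x² = 7. Subtract (7)·D = 14x² − 42x + 28. Remainder: 0.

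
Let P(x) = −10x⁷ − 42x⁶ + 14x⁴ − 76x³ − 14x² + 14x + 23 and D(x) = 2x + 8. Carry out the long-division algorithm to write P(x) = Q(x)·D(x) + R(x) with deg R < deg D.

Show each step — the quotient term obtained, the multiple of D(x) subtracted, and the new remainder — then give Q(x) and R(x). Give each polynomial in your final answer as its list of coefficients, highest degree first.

Step 1: lead(−10x⁷ − 42x⁶ + 14x⁴ − 76x³ − 14x² + 14x + 23) ÷ lead(D) = −10x⁷ ÷ 2x = −5x⁶. Subtract (−5x⁶)·D = −10x⁷ − 40x⁶. Remainder: −2x⁶ + 14x⁴ − 76x³ − 14x² + 14x + 23.
Step 2: lead(−2x⁶ + 14x⁴ − 76x³ − 14x² + 14x + 23) ÷ lead(D) = −2x⁶ ÷ 2x = −x⁵. Subtract (−x⁵)·D = −2x⁶ − 8x⁵. Remainder: 8x⁵ + 14x⁴ − 76x³ − 14x² + 14x + 23.
Step 3: lead(8x⁵ + 14x⁴ − 76x³ − 14x² + 14x + 23) ÷ lead(D) = 8x⁵ ÷ 2x = 4x⁴. Subtract (4x⁴)·D = 8x⁵ + 32x⁴. Remainder: −18x⁴ − 76x³ − 14x² + 14x + 23.
Step 4: lead(−18x⁴ − 76x³ − 14x² + 14x + 23) ÷ lead(D) = −18x⁴ ÷ 2x = −9x³. Subtract (−9x³)·D = −18x⁴ − 72x³. Remainder: −4x³ − 14x² + 14x + 23.
Step 5: lead(−4x³ − 14x² + 14x + 23) ÷ lead(D) = −4x³ ÷ 2x = −2x². Subtract (−2x²)·D = −4x³ − 16x². Remainder: 2x² + 14x + 23.
Step 6: lead(2x² + 14x + 23) ÷ lead(D) = 2x² ÷ 2x = x. Subtract (x)·D = 2x² + 8x. Remainder: 6x + 23.
Step 7: lead(6x + 23) ÷ lead(D) = 6x ÷ 2x = 3. Subtract (3)·D = 6x + 24. Remainder: −1.

Q = [-5, -1, 4, -9, -2, 1, 3]; R = [-1]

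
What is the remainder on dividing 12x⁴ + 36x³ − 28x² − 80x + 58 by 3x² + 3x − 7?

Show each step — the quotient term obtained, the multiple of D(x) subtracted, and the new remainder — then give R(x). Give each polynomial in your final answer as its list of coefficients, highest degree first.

R = [2]

Step 1: lead(12x⁴ + 36x³ − 28x² − 80x + 58) ÷ lead(D) = 12x⁴ ÷ 3x² = 4x². Subtract (4x²)·D = 12x⁴ + 12x³ − 28x². Remainder: 24x³ − 80x + 58.
Step 2: lead(24x³ − 80x + 58) ÷ lead(D) = 24x³ ÷ 3x² = 8x. Subtract (8x)·D = 24x³ + 24x² − 56x. Remainder: −24x² − 24x + 58.
Step 3: lead(−24x² − 24x + 58) ÷ lead(D) = −24x² ÷ 3x² = −8. Subtract (−8)·D = −24x² − 24x + 56. Remainder: 2.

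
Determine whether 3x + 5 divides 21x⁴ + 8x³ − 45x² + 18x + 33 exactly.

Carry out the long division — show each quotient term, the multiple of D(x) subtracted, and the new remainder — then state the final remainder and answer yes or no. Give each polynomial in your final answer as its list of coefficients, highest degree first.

R = [3], so D(x) is not a factor of P(x). no

Step 1: lead(21x⁴ + 8x³ − 45x² + 18x + 33) ÷ lead(D) = 21x⁴ ÷ 3x = 7x³. Subtract (7x³)·D = 21x⁴ + 35x³. Remainder: −27x³ − 45x² + 18x + 33.
Step 2: lead(−27x³ − 45x² + 18x + 33) ÷ lead(D) = −27x³ ÷ 3x = −9x². Subtract (−9x²)·D = −27x³ − 45x². Remainder: 18x + 33.
Step 3: lead(18x + 33) ÷ lead(D) = 18x ÷ 3x = 6. Subtract (6)·D = 18x + 30. Remainder: 3.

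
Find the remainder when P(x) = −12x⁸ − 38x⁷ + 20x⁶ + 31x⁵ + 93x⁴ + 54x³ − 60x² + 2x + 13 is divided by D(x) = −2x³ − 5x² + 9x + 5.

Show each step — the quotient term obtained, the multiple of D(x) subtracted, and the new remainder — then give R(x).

R(x) = −2

Step 1: lead(−12x⁸ − 38x⁷ + 20x⁶ + 31x⁵ + 93x⁴ + 54x³ − 60x² + 2x + 13) ÷ lead(D) = −12x⁸ ÷ −2x³ = 6x⁵. Subtract (6x⁵)·D = −12x⁸ − 30x⁷ + 54x⁶ + 30x⁵. Remainder: −8x⁷ − 34x⁶ + x⁵ + 93x⁴ + 54x³ − 60x² + 2x + 13.
Step 2: lead(−8x⁷ − 34x⁶ + x⁵ + 93x⁴ + 54x³ − 60x² + 2x + 13) ÷ lead(D) = −8x⁷ ÷ −2x³ = 4x⁴. Subtract (4x⁴)·D = −8x⁷ − 20x⁶ + 36x⁵ + 20x⁴. Remainder: −14x⁶ − 35x⁵ + 73x⁴ + 54x³ − 60x² + 2x + 13.
Step 3: lead(−14x⁶ − 35x⁵ + 73x⁴ + 54x³ − 60x² + 2x + 13) ÷ lead(D) = −14x⁶ ÷ −2x³ = 7x³. Subtract (7x³)·D = −14x⁶ − 35x⁵ + 63x⁴ + 35x³. Remainder: 10x⁴ + 19x³ − 60x² + 2x + 13.
Step 4: lead(10x⁴ + 19x³ − 60x² + 2x + 13) ÷ lead(D) = 10x⁴ ÷ −2x³ = −5x. Subtract (−5x)·D = 10x⁴ + 25x³ − 45x² − 25x. Remainder: −6x³ − 15x² + 27x + 13.
Step 5: lead(−6x³ − 15x² + 27x + 13) ÷ lead(D) = −6x³ ÷ −2x³ = 3. Subtract (3)·D = −6x³ − 15x² + 27x + 15. Remainder: −2.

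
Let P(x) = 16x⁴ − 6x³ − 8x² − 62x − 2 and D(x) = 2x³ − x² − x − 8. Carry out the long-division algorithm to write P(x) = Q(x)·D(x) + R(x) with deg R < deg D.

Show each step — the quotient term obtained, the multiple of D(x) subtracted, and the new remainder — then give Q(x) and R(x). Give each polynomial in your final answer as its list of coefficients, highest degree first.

Q = [8, 1]; R = [1, 3, 6]

Step 1: lead(16x⁴ − 6x³ − 8x² − 62x − 2) ÷ lead(D) = 16x⁴ ÷ 2x³ = 8x. Subtract (8x)·D = 16x⁴ − 8x³ − 8x² − 64x. Remainder: 2x³ + 2x − 2.
Step 2: lead(2x³ + 2x − 2) ÷ lead(D) = 2x³ ÷ 2x³ = 1. Subtract (1)·D = 2x³ − x² − x − 8. Remainder: x² + 3x + 6.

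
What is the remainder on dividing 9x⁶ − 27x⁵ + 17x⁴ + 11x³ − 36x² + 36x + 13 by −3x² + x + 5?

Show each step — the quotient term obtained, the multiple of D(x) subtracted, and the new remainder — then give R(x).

Step 1: lead(9x⁶ − 27x⁵ + 17x⁴ + 11x³ − 36x² + 36x + 13) ÷ lead(D) = 9x⁶ ÷ −3x² = −3x⁴. Subtract (−3x⁴)·D = 9x⁶ − 3x⁵ − 15x⁴. Remainder: −24x⁵ + 32x⁴ + 11x³ − 36x² + 36x + 13.
Step 2: lead(−24x⁵ + 32x⁴ + 11x³ − 36x² + 36x + 13) ÷ lead(D) = −24x⁵ ÷ −3x² = 8x³. Subtract (8x³)·D = −24x⁵ + 8x⁴ + 40x³. Remainder: 24x⁴ − 29x³ − 36x² + 36x + 13.
Step 3: lead(24x⁴ − 29x³ − 36x² + 36x + 13) ÷ lead(D) = 24x⁴ ÷ −3x² = −8x². Subtract (−8x²)·D = 24x⁴ − 8x³ − 40x². Remainder: −21x³ + 4x² + 36x + 13.
Step 4: lead(−21x³ + 4x² + 36x + 13) ÷ lead(D) = −21x³ ÷ −3x² = 7x. Subtract (7x)·D = −21x³ + 7x² + 35x. Remainder: −3x² + x + 13.
Step 5: lead(−3x² + x + 13) ÷ lead(D) = −3x² ÷ −3x² = 1. Subtract (1)·D = −3x² + x + 5. Remainder: 8.

R(x) = 8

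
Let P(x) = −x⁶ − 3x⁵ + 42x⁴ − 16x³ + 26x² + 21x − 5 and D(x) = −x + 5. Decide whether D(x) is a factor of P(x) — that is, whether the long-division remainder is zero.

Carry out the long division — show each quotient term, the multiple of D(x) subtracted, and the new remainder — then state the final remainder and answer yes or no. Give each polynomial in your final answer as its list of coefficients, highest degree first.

Step 1: lead(−x⁶ − 3x⁵ + 42x⁴ − 16x³ + 26x² + 21x − 5) ÷ lead(D) = −x⁶ ÷ −x = x⁵. Subtract (x⁵)·D = −x⁶ + 5x⁵. Remainder: −8x⁵ + 42x⁴ − 16x³ + 26x² + 21x − 5.
Step 2: lead(−8x⁵ + 42x⁴ − 16x³ + 26x² + 21x − 5) ÷ lead(D) = −8x⁵ ÷ −x = 8x⁴. Subtract (8x⁴)·D = −8x⁵ + 40x⁴. Remainder: 2x⁴ − 16x³ + 26x² + 21x − 5.
Step 3: lead(2x⁴ − 16x³ + 26x² + 21x − 5) ÷ lead(D) = 2x⁴ ÷ −x = −2x³. Subtract (−2x³)·D = 2x⁴ − 10x³. Remainder: −6x³ + 26x² + 21x − 5.
Step 4: lead(−6x³ + 26x² + 21x − 5) ÷ lead(D) = −6x³ ÷ −x = 6x². Subtract (6x²)·D = −6x³ + 30x². Remainder: −4x² + 21x − 5.
Step 5: lead(−4x² + 21x − 5) ÷ lead(D) = −4x² ÷ −x = 4x. Subtract (4x)·D = −4x² + 20x. Remainder: x − 5.
Step 6: lead(x − 5) ÷ lead(D) = x ÷ −x = −1. Subtract (−1)·D = x − 5. Remainder: 0.

R = [0], so D(x) is a factor of P(x). yes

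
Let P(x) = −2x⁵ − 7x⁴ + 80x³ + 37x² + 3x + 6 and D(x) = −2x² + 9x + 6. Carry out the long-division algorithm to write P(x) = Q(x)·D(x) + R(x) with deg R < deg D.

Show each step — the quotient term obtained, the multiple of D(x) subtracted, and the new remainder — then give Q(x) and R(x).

Step 1: lead(−2x⁵ − 7x⁴ + 80x³ + 37x² + 3x + 6) ÷ lead(D) = −2x⁵ ÷ −2x² = x³. Subtract (x³)·D = −2x⁵ + 9x⁴ + 6x³. Remainder: −16x⁴ + 74x³ + 37x² + 3x + 6.
Step 2: lead(−16x⁴ + 74x³ + 37x² + 3x + 6) ÷ lead(D) = −16x⁴ ÷ −2x² = 8x². Subtract (8x²)·D = −16x⁴ + 72x³ + 48x². Remainder: 2x³ − 11x² + 3x + 6.
Step 3: lead(2x³ − 11x² + 3x + 6) ÷ lead(D) = 2x³ ÷ −2x² = −x. Subtract (−x)·D = 2x³ − 9x² − 6x. Remainder: −2x² + 9x + 6.
Step 4: lead(−2x² + 9x + 6) ÷ lead(D) = −2x² ÷ −2x² = 1. Subtract (1)·D = −2x² + 9x + 6. Remainder: 0.

Q(x) = x³ + 8x² − x + 1; R(x) = 0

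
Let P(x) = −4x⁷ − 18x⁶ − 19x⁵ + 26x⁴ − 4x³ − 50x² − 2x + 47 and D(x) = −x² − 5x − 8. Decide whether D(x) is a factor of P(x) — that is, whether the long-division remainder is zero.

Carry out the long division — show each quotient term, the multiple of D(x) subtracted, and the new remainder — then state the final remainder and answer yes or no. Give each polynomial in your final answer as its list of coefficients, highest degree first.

Step 1: lead(−4x⁷ − 18x⁶ − 19x⁵ + 26x⁴ − 4x³ − 50x² − 2x + 47) ÷ lead(D) = −4x⁷ ÷ −x² = 4x⁵. Subtract (4x⁵)·D = −4x⁷ − 20x⁶ − 32x⁵. Remainder: 2x⁶ + 13x⁵ + 26x⁴ − 4x³ − 50x² − 2x + 47.
Step 2: lead(2x⁶ + 13x⁵ + 26x⁴ − 4x³ − 50x² − 2x + 47) ÷ lead(D) = 2x⁶ ÷ −x² = −2x⁴. Subtract (−2x⁴)·D = 2x⁶ + 10x⁵ + 16x⁴. Remainder: 3x⁵ + 10x⁴ − 4x³ − 50x² − 2x + 47.
Step 3: lead(3x⁵ + 10x⁴ − 4x³ − 50x² − 2x + 47) ÷ lead(D) = 3x⁵ ÷ −x² = −3x³. Subtract (−3x³)·D = 3x⁵ + 15x⁴ + 24x³. Remainder: −5x⁴ − 28x³ − 50x² − 2x + 47.
Step 4: lead(−5x⁴ − 28x³ − 50x² − 2x + 47) ÷ lead(D) = −5x⁴ ÷ −x² = 5x². Subtract (5x²)·D = −5x⁴ − 25x³ − 40x². Remainder: −3x³ − 10x² − 2x + 47.
Step 5: lead(−3x³ − 10x² − 2x + 47) ÷ lead(D) = −3x³ ÷ −x² = 3x. Subtract (3x)·D = −3x³ − 15x² − 24x. Remainder: 5x² + 22x + 47.
Step 6: lead(5x² + 22x + 47) ÷ lead(D) = 5x² ÷ −x² = −5. Subtract (−5)·D = 5x² + 25x + 40. Remainder: −3x + 7.

R = [-3, 7], so D(x) is not a factor of P(x). no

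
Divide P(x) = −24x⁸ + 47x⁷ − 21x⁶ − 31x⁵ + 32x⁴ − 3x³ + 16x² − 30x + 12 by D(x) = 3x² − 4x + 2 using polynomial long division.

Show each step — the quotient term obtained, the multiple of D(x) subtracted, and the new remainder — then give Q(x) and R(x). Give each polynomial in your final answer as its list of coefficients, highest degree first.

Step 1: lead(−24x⁸ + 47x⁷ − 21x⁶ − 31x⁵ + 32x⁴ − 3x³ + 16x² − 30x + 12) ÷ lead(D) = −24x⁸ ÷ 3x² = −8x⁶. Subtract (−8x⁶)·D = −24x⁸ + 32x⁷ − 16x⁶. Remainder: 15x⁷ − 5x⁶ − 31x⁵ + 32x⁴ − 3x³ + 16x² − 30x + 12.
Step 2: lead(15x⁷ − 5x⁶ − 31x⁵ + 32x⁴ − 3x³ + 16x² − 30x + 12) ÷ lead(D) = 15x⁷ ÷ 3x² = 5x⁵. Subtract (5x⁵)·D = 15x⁷ − 20x⁶ + 10x⁵. Remainder: 15x⁶ − 41x⁵ + 32x⁴ − 3x³ + 16x² − 30x + 12.
Step 3: lead(15x⁶ − 41x⁵ + 32x⁴ − 3x³ + 16x² − 30x + 12) ÷ lead(D) = 15x⁶ ÷ 3x² = 5x⁴. Subtract (5x⁴)·D = 15x⁶ − 20x⁵ + 10x⁴. Remainder: −21x⁵ + 22x⁴ − 3x³ + 16x² − 30x + 12.
Step 4: lead(−21x⁵ + 22x⁴ − 3x³ + 16x² − 30x + 12) ÷ lead(D) = −21x⁵ ÷ 3x² = −7x³. Subtract (−7x³)·D = −21x⁵ + 28x⁴ − 14x³. Remainder: −6x⁴ + 11x³ + 16x² − 30x + 12.
Step 5: lead(−6x⁴ + 11x³ + 16x² − 30x + 12) ÷ lead(D) = −6x⁴ ÷ 3x² = −2x². Subtract (−2x²)·D = −6x⁴ + 8x³ − 4x². Remainder: 3x³ + 20x² − 30x + 12.
Step 6: lead(3x³ + 20x² − 30x + 12) ÷ lead(D) = 3x³ ÷ 3x² = x. Subtract (x)·D = 3x³ − 4x² + 2x. Remainder: 24x² − 32x + 12.
Step 7: lead(24x² − 32x + 12) ÷ lead(D) = 24x² ÷ 3x² = 8. Subtract (8)·D = 24x² − 32x + 16. Remainder: −4.

Q = [-8, 5, 5, -7, -2, 1, 8]; R = [-4]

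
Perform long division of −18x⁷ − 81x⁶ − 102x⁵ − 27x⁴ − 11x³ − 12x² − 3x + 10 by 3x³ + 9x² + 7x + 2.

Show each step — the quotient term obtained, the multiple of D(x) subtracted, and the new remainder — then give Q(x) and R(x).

Step 1: lead(−18x⁷ − 81x⁶ − 102x⁵ − 27x⁴ − 11x³ − 12x² − 3x + 10) ÷ lead(D) = −18x⁷ ÷ 3x³ = −6x⁴. Subtract (−6x⁴)·D = −18x⁷ − 54x⁶ − 42x⁵ − 12x⁴. Remainder: −27x⁶ − 60x⁵ − 15x⁴ − 11x³ − 12x² − 3x + 10.
Step 2: lead(−27x⁶ − 60x⁵ − 15x⁴ − 11x³ − 12x² − 3x + 10) ÷ lead(D) = −27x⁶ ÷ 3x³ = −9x³. Subtract (−9x³)·D = −27x⁶ − 81x⁵ − 63x⁴ − 18x³. Remainder: 21x⁵ + 48x⁴ + 7x³ − 12x² − 3x + 10.
Step 3: lead(21x⁵ + 48x⁴ + 7x³ − 12x² − 3x + 10) ÷ lead(D) = 21x⁵ ÷ 3x³ = 7x². Subtract (7x²)·D = 21x⁵ + 63x⁴ + 49x³ + 14x². Remainder: −15x⁴ − 42x³ − 26x² − 3x + 10.
Step 4: lead(−15x⁴ − 42x³ − 26x² − 3x + 10) ÷ lead(D) = −15x⁴ ÷ 3x³ = −5x. Subtract (−5x)·D = −15x⁴ − 45x³ − 35x² − 10x. Remainder: 3x³ + 9x² + 7x + 10.
Step 5: lead(3x³ + 9x² + 7x + 10) ÷ lead(D) = 3x³ ÷ 3x³ = 1. Subtract (1)·D = 3x³ + 9x² + 7x + 2. Remainder: 8.

Q(x) = −6x⁴ − 9x³ + 7x² − 5x + 1; R(x) = 8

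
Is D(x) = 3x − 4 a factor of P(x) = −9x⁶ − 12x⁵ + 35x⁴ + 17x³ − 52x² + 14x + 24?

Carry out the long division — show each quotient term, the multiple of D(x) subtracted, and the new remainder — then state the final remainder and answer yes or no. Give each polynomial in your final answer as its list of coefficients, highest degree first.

Step 1: lead(−9x⁶ − 12x⁵ + 35x⁴ + 17x³ − 52x² + 14x + 24) ÷ lead(D) = −9x⁶ ÷ 3x = −3x⁵. Subtract (−3x⁵)·D = −9x⁶ + 12x⁵. Remainder: −24x⁵ + 35x⁴ + 17x³ − 52x² + 14x + 24.
Step 2: lead(−24x⁵ + 35x⁴ + 17x³ − 52x² + 14x + 24) ÷ lead(D) = −24x⁵ ÷ 3x = −8x⁴. Subtract (−8x⁴)·D = −24x⁵ + 32x⁴. Remainder: 3x⁴ + 17x³ − 52x² + 14x + 24.
Step 3: lead(3x⁴ + 17x³ − 52x² + 14x + 24) ÷ lead(D) = 3x⁴ ÷ 3x = x³. Subtract (x³)·D = 3x⁴ − 4x³. Remainder: 21x³ − 52x² + 14x + 24.
Step 4: lead(21x³ − 52x² + 14x + 24) ÷ lead(D) = 21x³ ÷ 3x = 7x². Subtract (7x²)·D = 21x³ − 28x². Remainder: −24x² + 14x + 24.
Step 5: lead(−24x² + 14x + 24) ÷ lead(D) = −24x² ÷ 3x = −8x. Subtract (−8x)·D = −24x² + 32x. Remainder: −18x + 24.
Step 6: lead(−18x + 24) ÷ lead(D) = −18x ÷ 3x = −6. Subtract (−6)·D = −18x + 24. Remainder: 0.

R = [0], so D(x) is a factor of P(x). yes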